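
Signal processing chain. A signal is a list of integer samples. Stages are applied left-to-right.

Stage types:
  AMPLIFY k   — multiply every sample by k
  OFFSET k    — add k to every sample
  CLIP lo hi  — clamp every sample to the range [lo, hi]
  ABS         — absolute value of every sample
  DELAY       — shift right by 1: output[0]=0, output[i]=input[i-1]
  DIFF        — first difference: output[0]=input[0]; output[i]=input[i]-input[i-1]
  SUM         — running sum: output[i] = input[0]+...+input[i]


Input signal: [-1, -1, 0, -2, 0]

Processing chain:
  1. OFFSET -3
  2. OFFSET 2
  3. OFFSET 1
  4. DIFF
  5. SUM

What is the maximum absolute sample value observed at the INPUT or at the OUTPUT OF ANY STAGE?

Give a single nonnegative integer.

Input: [-1, -1, 0, -2, 0] (max |s|=2)
Stage 1 (OFFSET -3): -1+-3=-4, -1+-3=-4, 0+-3=-3, -2+-3=-5, 0+-3=-3 -> [-4, -4, -3, -5, -3] (max |s|=5)
Stage 2 (OFFSET 2): -4+2=-2, -4+2=-2, -3+2=-1, -5+2=-3, -3+2=-1 -> [-2, -2, -1, -3, -1] (max |s|=3)
Stage 3 (OFFSET 1): -2+1=-1, -2+1=-1, -1+1=0, -3+1=-2, -1+1=0 -> [-1, -1, 0, -2, 0] (max |s|=2)
Stage 4 (DIFF): s[0]=-1, -1--1=0, 0--1=1, -2-0=-2, 0--2=2 -> [-1, 0, 1, -2, 2] (max |s|=2)
Stage 5 (SUM): sum[0..0]=-1, sum[0..1]=-1, sum[0..2]=0, sum[0..3]=-2, sum[0..4]=0 -> [-1, -1, 0, -2, 0] (max |s|=2)
Overall max amplitude: 5

Answer: 5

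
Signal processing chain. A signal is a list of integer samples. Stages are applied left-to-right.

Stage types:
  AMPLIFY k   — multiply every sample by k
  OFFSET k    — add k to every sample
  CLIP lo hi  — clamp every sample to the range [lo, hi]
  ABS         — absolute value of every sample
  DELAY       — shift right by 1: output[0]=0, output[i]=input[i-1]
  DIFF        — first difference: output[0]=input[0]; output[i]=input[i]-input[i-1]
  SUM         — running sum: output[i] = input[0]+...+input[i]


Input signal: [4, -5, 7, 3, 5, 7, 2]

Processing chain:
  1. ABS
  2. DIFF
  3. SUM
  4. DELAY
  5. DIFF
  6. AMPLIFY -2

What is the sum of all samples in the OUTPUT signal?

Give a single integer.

Answer: -14

Derivation:
Input: [4, -5, 7, 3, 5, 7, 2]
Stage 1 (ABS): |4|=4, |-5|=5, |7|=7, |3|=3, |5|=5, |7|=7, |2|=2 -> [4, 5, 7, 3, 5, 7, 2]
Stage 2 (DIFF): s[0]=4, 5-4=1, 7-5=2, 3-7=-4, 5-3=2, 7-5=2, 2-7=-5 -> [4, 1, 2, -4, 2, 2, -5]
Stage 3 (SUM): sum[0..0]=4, sum[0..1]=5, sum[0..2]=7, sum[0..3]=3, sum[0..4]=5, sum[0..5]=7, sum[0..6]=2 -> [4, 5, 7, 3, 5, 7, 2]
Stage 4 (DELAY): [0, 4, 5, 7, 3, 5, 7] = [0, 4, 5, 7, 3, 5, 7] -> [0, 4, 5, 7, 3, 5, 7]
Stage 5 (DIFF): s[0]=0, 4-0=4, 5-4=1, 7-5=2, 3-7=-4, 5-3=2, 7-5=2 -> [0, 4, 1, 2, -4, 2, 2]
Stage 6 (AMPLIFY -2): 0*-2=0, 4*-2=-8, 1*-2=-2, 2*-2=-4, -4*-2=8, 2*-2=-4, 2*-2=-4 -> [0, -8, -2, -4, 8, -4, -4]
Output sum: -14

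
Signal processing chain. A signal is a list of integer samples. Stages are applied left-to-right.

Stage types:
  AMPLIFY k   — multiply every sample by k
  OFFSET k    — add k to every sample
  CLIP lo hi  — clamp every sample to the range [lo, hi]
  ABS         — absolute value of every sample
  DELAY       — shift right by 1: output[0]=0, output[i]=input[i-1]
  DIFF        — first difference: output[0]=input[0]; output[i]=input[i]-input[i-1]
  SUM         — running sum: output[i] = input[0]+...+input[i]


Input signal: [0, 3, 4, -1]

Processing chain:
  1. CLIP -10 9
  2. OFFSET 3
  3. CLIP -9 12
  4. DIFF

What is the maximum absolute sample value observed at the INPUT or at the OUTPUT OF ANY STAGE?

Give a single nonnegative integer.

Answer: 7

Derivation:
Input: [0, 3, 4, -1] (max |s|=4)
Stage 1 (CLIP -10 9): clip(0,-10,9)=0, clip(3,-10,9)=3, clip(4,-10,9)=4, clip(-1,-10,9)=-1 -> [0, 3, 4, -1] (max |s|=4)
Stage 2 (OFFSET 3): 0+3=3, 3+3=6, 4+3=7, -1+3=2 -> [3, 6, 7, 2] (max |s|=7)
Stage 3 (CLIP -9 12): clip(3,-9,12)=3, clip(6,-9,12)=6, clip(7,-9,12)=7, clip(2,-9,12)=2 -> [3, 6, 7, 2] (max |s|=7)
Stage 4 (DIFF): s[0]=3, 6-3=3, 7-6=1, 2-7=-5 -> [3, 3, 1, -5] (max |s|=5)
Overall max amplitude: 7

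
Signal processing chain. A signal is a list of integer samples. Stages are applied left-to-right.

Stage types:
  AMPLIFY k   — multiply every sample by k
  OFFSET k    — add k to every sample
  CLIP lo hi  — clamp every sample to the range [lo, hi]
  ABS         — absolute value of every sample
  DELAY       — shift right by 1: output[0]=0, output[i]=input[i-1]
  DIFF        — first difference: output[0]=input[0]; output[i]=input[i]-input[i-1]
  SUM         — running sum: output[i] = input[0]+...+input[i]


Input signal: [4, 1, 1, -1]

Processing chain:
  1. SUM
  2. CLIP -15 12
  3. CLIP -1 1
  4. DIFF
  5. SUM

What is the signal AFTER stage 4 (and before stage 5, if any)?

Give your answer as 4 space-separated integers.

Answer: 1 0 0 0

Derivation:
Input: [4, 1, 1, -1]
Stage 1 (SUM): sum[0..0]=4, sum[0..1]=5, sum[0..2]=6, sum[0..3]=5 -> [4, 5, 6, 5]
Stage 2 (CLIP -15 12): clip(4,-15,12)=4, clip(5,-15,12)=5, clip(6,-15,12)=6, clip(5,-15,12)=5 -> [4, 5, 6, 5]
Stage 3 (CLIP -1 1): clip(4,-1,1)=1, clip(5,-1,1)=1, clip(6,-1,1)=1, clip(5,-1,1)=1 -> [1, 1, 1, 1]
Stage 4 (DIFF): s[0]=1, 1-1=0, 1-1=0, 1-1=0 -> [1, 0, 0, 0]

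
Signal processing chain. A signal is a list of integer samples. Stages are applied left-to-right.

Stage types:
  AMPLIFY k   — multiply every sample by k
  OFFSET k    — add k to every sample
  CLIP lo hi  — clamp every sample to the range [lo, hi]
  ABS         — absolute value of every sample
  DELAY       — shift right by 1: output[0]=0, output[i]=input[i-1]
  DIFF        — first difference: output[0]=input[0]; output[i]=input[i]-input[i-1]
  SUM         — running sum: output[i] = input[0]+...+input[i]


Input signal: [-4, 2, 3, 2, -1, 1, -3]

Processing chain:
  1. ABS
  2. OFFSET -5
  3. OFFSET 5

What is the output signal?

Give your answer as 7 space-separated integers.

Answer: 4 2 3 2 1 1 3

Derivation:
Input: [-4, 2, 3, 2, -1, 1, -3]
Stage 1 (ABS): |-4|=4, |2|=2, |3|=3, |2|=2, |-1|=1, |1|=1, |-3|=3 -> [4, 2, 3, 2, 1, 1, 3]
Stage 2 (OFFSET -5): 4+-5=-1, 2+-5=-3, 3+-5=-2, 2+-5=-3, 1+-5=-4, 1+-5=-4, 3+-5=-2 -> [-1, -3, -2, -3, -4, -4, -2]
Stage 3 (OFFSET 5): -1+5=4, -3+5=2, -2+5=3, -3+5=2, -4+5=1, -4+5=1, -2+5=3 -> [4, 2, 3, 2, 1, 1, 3]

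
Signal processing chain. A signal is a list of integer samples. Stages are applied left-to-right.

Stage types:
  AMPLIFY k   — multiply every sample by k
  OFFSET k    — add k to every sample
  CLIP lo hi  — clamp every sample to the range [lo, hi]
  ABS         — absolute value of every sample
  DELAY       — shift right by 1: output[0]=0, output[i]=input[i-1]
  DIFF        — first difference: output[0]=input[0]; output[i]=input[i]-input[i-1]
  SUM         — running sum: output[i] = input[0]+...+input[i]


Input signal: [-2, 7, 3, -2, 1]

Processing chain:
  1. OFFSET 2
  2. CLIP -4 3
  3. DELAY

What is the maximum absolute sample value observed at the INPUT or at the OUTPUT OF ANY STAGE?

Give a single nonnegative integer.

Input: [-2, 7, 3, -2, 1] (max |s|=7)
Stage 1 (OFFSET 2): -2+2=0, 7+2=9, 3+2=5, -2+2=0, 1+2=3 -> [0, 9, 5, 0, 3] (max |s|=9)
Stage 2 (CLIP -4 3): clip(0,-4,3)=0, clip(9,-4,3)=3, clip(5,-4,3)=3, clip(0,-4,3)=0, clip(3,-4,3)=3 -> [0, 3, 3, 0, 3] (max |s|=3)
Stage 3 (DELAY): [0, 0, 3, 3, 0] = [0, 0, 3, 3, 0] -> [0, 0, 3, 3, 0] (max |s|=3)
Overall max amplitude: 9

Answer: 9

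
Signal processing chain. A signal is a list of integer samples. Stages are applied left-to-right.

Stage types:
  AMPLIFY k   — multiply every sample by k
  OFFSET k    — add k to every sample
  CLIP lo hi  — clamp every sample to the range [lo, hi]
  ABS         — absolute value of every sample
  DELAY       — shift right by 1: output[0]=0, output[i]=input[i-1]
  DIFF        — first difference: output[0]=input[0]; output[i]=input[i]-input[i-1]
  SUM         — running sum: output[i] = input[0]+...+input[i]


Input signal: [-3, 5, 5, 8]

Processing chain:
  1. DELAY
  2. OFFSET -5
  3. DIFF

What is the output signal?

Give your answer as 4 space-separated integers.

Answer: -5 -3 8 0

Derivation:
Input: [-3, 5, 5, 8]
Stage 1 (DELAY): [0, -3, 5, 5] = [0, -3, 5, 5] -> [0, -3, 5, 5]
Stage 2 (OFFSET -5): 0+-5=-5, -3+-5=-8, 5+-5=0, 5+-5=0 -> [-5, -8, 0, 0]
Stage 3 (DIFF): s[0]=-5, -8--5=-3, 0--8=8, 0-0=0 -> [-5, -3, 8, 0]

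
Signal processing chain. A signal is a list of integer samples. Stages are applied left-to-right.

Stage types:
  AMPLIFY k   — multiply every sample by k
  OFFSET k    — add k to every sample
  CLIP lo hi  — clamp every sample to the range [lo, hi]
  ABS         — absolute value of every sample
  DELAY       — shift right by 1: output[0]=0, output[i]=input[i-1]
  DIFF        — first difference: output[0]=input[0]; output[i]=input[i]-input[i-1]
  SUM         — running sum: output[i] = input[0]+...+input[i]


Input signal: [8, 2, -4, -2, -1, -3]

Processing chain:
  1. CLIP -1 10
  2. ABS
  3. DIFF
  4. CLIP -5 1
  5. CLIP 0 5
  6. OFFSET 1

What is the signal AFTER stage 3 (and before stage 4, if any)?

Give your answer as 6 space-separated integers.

Answer: 8 -6 -1 0 0 0

Derivation:
Input: [8, 2, -4, -2, -1, -3]
Stage 1 (CLIP -1 10): clip(8,-1,10)=8, clip(2,-1,10)=2, clip(-4,-1,10)=-1, clip(-2,-1,10)=-1, clip(-1,-1,10)=-1, clip(-3,-1,10)=-1 -> [8, 2, -1, -1, -1, -1]
Stage 2 (ABS): |8|=8, |2|=2, |-1|=1, |-1|=1, |-1|=1, |-1|=1 -> [8, 2, 1, 1, 1, 1]
Stage 3 (DIFF): s[0]=8, 2-8=-6, 1-2=-1, 1-1=0, 1-1=0, 1-1=0 -> [8, -6, -1, 0, 0, 0]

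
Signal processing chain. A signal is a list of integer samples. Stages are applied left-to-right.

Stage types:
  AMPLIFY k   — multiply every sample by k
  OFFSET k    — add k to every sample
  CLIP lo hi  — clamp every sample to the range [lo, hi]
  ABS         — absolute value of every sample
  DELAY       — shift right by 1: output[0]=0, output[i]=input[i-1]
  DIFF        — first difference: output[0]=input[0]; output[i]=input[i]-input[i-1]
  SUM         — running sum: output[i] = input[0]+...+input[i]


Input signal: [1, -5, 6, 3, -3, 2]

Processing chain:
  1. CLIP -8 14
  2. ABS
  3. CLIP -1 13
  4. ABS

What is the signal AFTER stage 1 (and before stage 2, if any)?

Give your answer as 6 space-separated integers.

Input: [1, -5, 6, 3, -3, 2]
Stage 1 (CLIP -8 14): clip(1,-8,14)=1, clip(-5,-8,14)=-5, clip(6,-8,14)=6, clip(3,-8,14)=3, clip(-3,-8,14)=-3, clip(2,-8,14)=2 -> [1, -5, 6, 3, -3, 2]

Answer: 1 -5 6 3 -3 2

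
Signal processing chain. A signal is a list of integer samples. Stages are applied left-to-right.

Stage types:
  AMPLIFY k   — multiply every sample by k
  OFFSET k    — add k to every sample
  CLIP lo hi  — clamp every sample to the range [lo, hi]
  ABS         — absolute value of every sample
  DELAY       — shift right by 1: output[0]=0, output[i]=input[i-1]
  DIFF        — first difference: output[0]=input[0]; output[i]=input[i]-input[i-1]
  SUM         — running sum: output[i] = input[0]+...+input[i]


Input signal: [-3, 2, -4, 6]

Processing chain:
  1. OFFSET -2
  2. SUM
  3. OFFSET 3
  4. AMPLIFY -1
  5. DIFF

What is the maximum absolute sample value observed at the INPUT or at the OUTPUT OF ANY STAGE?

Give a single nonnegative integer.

Answer: 11

Derivation:
Input: [-3, 2, -4, 6] (max |s|=6)
Stage 1 (OFFSET -2): -3+-2=-5, 2+-2=0, -4+-2=-6, 6+-2=4 -> [-5, 0, -6, 4] (max |s|=6)
Stage 2 (SUM): sum[0..0]=-5, sum[0..1]=-5, sum[0..2]=-11, sum[0..3]=-7 -> [-5, -5, -11, -7] (max |s|=11)
Stage 3 (OFFSET 3): -5+3=-2, -5+3=-2, -11+3=-8, -7+3=-4 -> [-2, -2, -8, -4] (max |s|=8)
Stage 4 (AMPLIFY -1): -2*-1=2, -2*-1=2, -8*-1=8, -4*-1=4 -> [2, 2, 8, 4] (max |s|=8)
Stage 5 (DIFF): s[0]=2, 2-2=0, 8-2=6, 4-8=-4 -> [2, 0, 6, -4] (max |s|=6)
Overall max amplitude: 11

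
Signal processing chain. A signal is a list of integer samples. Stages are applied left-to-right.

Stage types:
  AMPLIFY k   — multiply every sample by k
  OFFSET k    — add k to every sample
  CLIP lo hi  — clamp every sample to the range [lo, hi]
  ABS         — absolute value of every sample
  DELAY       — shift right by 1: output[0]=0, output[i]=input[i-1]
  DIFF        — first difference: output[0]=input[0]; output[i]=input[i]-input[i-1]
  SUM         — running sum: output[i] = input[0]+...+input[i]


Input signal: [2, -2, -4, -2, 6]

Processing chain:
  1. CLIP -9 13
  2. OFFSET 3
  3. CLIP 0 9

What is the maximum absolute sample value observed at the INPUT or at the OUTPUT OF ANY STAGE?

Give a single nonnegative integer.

Input: [2, -2, -4, -2, 6] (max |s|=6)
Stage 1 (CLIP -9 13): clip(2,-9,13)=2, clip(-2,-9,13)=-2, clip(-4,-9,13)=-4, clip(-2,-9,13)=-2, clip(6,-9,13)=6 -> [2, -2, -4, -2, 6] (max |s|=6)
Stage 2 (OFFSET 3): 2+3=5, -2+3=1, -4+3=-1, -2+3=1, 6+3=9 -> [5, 1, -1, 1, 9] (max |s|=9)
Stage 3 (CLIP 0 9): clip(5,0,9)=5, clip(1,0,9)=1, clip(-1,0,9)=0, clip(1,0,9)=1, clip(9,0,9)=9 -> [5, 1, 0, 1, 9] (max |s|=9)
Overall max amplitude: 9

Answer: 9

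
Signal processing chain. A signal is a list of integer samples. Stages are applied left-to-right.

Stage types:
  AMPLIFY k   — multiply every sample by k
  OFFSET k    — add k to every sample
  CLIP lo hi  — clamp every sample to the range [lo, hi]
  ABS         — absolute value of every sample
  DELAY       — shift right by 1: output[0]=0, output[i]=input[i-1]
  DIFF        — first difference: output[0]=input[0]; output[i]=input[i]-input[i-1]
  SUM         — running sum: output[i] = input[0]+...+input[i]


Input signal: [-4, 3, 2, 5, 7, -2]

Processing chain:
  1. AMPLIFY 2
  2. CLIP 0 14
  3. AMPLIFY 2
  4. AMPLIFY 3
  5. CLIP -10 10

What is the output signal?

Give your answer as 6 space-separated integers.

Input: [-4, 3, 2, 5, 7, -2]
Stage 1 (AMPLIFY 2): -4*2=-8, 3*2=6, 2*2=4, 5*2=10, 7*2=14, -2*2=-4 -> [-8, 6, 4, 10, 14, -4]
Stage 2 (CLIP 0 14): clip(-8,0,14)=0, clip(6,0,14)=6, clip(4,0,14)=4, clip(10,0,14)=10, clip(14,0,14)=14, clip(-4,0,14)=0 -> [0, 6, 4, 10, 14, 0]
Stage 3 (AMPLIFY 2): 0*2=0, 6*2=12, 4*2=8, 10*2=20, 14*2=28, 0*2=0 -> [0, 12, 8, 20, 28, 0]
Stage 4 (AMPLIFY 3): 0*3=0, 12*3=36, 8*3=24, 20*3=60, 28*3=84, 0*3=0 -> [0, 36, 24, 60, 84, 0]
Stage 5 (CLIP -10 10): clip(0,-10,10)=0, clip(36,-10,10)=10, clip(24,-10,10)=10, clip(60,-10,10)=10, clip(84,-10,10)=10, clip(0,-10,10)=0 -> [0, 10, 10, 10, 10, 0]

Answer: 0 10 10 10 10 0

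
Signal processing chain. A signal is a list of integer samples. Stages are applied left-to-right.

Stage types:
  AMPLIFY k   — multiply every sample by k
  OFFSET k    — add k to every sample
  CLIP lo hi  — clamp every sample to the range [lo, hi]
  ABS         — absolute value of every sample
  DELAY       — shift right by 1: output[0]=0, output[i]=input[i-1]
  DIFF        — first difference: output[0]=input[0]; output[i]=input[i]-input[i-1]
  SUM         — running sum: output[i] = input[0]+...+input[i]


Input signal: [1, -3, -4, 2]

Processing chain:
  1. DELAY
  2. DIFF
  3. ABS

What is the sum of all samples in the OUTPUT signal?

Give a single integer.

Answer: 6

Derivation:
Input: [1, -3, -4, 2]
Stage 1 (DELAY): [0, 1, -3, -4] = [0, 1, -3, -4] -> [0, 1, -3, -4]
Stage 2 (DIFF): s[0]=0, 1-0=1, -3-1=-4, -4--3=-1 -> [0, 1, -4, -1]
Stage 3 (ABS): |0|=0, |1|=1, |-4|=4, |-1|=1 -> [0, 1, 4, 1]
Output sum: 6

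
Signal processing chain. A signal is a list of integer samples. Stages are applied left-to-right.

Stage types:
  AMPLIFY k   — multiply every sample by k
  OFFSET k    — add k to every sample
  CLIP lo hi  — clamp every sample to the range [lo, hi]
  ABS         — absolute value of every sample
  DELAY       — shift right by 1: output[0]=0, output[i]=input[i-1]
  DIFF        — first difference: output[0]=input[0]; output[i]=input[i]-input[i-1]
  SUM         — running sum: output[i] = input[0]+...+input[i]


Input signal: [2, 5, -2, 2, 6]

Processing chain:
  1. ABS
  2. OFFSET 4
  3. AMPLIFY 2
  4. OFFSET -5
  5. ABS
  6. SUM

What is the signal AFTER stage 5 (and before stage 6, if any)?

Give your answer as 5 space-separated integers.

Answer: 7 13 7 7 15

Derivation:
Input: [2, 5, -2, 2, 6]
Stage 1 (ABS): |2|=2, |5|=5, |-2|=2, |2|=2, |6|=6 -> [2, 5, 2, 2, 6]
Stage 2 (OFFSET 4): 2+4=6, 5+4=9, 2+4=6, 2+4=6, 6+4=10 -> [6, 9, 6, 6, 10]
Stage 3 (AMPLIFY 2): 6*2=12, 9*2=18, 6*2=12, 6*2=12, 10*2=20 -> [12, 18, 12, 12, 20]
Stage 4 (OFFSET -5): 12+-5=7, 18+-5=13, 12+-5=7, 12+-5=7, 20+-5=15 -> [7, 13, 7, 7, 15]
Stage 5 (ABS): |7|=7, |13|=13, |7|=7, |7|=7, |15|=15 -> [7, 13, 7, 7, 15]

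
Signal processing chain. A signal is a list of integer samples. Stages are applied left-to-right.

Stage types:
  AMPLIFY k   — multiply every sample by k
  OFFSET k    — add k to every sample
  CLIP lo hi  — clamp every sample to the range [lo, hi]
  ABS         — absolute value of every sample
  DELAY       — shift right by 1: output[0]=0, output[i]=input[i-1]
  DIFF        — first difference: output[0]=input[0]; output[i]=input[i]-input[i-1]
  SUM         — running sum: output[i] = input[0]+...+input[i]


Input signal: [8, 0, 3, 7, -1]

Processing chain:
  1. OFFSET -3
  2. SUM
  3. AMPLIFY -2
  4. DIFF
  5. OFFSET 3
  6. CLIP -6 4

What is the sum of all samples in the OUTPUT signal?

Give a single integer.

Answer: 0

Derivation:
Input: [8, 0, 3, 7, -1]
Stage 1 (OFFSET -3): 8+-3=5, 0+-3=-3, 3+-3=0, 7+-3=4, -1+-3=-4 -> [5, -3, 0, 4, -4]
Stage 2 (SUM): sum[0..0]=5, sum[0..1]=2, sum[0..2]=2, sum[0..3]=6, sum[0..4]=2 -> [5, 2, 2, 6, 2]
Stage 3 (AMPLIFY -2): 5*-2=-10, 2*-2=-4, 2*-2=-4, 6*-2=-12, 2*-2=-4 -> [-10, -4, -4, -12, -4]
Stage 4 (DIFF): s[0]=-10, -4--10=6, -4--4=0, -12--4=-8, -4--12=8 -> [-10, 6, 0, -8, 8]
Stage 5 (OFFSET 3): -10+3=-7, 6+3=9, 0+3=3, -8+3=-5, 8+3=11 -> [-7, 9, 3, -5, 11]
Stage 6 (CLIP -6 4): clip(-7,-6,4)=-6, clip(9,-6,4)=4, clip(3,-6,4)=3, clip(-5,-6,4)=-5, clip(11,-6,4)=4 -> [-6, 4, 3, -5, 4]
Output sum: 0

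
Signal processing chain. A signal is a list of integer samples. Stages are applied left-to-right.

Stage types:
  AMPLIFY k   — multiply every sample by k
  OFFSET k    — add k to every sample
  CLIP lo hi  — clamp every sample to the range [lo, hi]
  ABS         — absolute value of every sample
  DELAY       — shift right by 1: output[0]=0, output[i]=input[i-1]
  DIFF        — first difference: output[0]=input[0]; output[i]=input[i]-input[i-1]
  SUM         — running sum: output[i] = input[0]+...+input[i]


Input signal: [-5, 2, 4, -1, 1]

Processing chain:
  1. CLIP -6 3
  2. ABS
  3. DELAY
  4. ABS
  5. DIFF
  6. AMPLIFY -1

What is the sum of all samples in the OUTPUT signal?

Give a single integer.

Answer: -1

Derivation:
Input: [-5, 2, 4, -1, 1]
Stage 1 (CLIP -6 3): clip(-5,-6,3)=-5, clip(2,-6,3)=2, clip(4,-6,3)=3, clip(-1,-6,3)=-1, clip(1,-6,3)=1 -> [-5, 2, 3, -1, 1]
Stage 2 (ABS): |-5|=5, |2|=2, |3|=3, |-1|=1, |1|=1 -> [5, 2, 3, 1, 1]
Stage 3 (DELAY): [0, 5, 2, 3, 1] = [0, 5, 2, 3, 1] -> [0, 5, 2, 3, 1]
Stage 4 (ABS): |0|=0, |5|=5, |2|=2, |3|=3, |1|=1 -> [0, 5, 2, 3, 1]
Stage 5 (DIFF): s[0]=0, 5-0=5, 2-5=-3, 3-2=1, 1-3=-2 -> [0, 5, -3, 1, -2]
Stage 6 (AMPLIFY -1): 0*-1=0, 5*-1=-5, -3*-1=3, 1*-1=-1, -2*-1=2 -> [0, -5, 3, -1, 2]
Output sum: -1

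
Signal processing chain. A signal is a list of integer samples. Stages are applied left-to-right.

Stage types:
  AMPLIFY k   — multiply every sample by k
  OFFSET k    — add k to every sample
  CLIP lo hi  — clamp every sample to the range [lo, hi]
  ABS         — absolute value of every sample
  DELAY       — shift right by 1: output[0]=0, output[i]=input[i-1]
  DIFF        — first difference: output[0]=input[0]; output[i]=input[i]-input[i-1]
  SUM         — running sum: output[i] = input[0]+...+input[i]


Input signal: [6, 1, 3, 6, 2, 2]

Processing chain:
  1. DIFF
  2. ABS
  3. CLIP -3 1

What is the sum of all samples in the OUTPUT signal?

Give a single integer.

Input: [6, 1, 3, 6, 2, 2]
Stage 1 (DIFF): s[0]=6, 1-6=-5, 3-1=2, 6-3=3, 2-6=-4, 2-2=0 -> [6, -5, 2, 3, -4, 0]
Stage 2 (ABS): |6|=6, |-5|=5, |2|=2, |3|=3, |-4|=4, |0|=0 -> [6, 5, 2, 3, 4, 0]
Stage 3 (CLIP -3 1): clip(6,-3,1)=1, clip(5,-3,1)=1, clip(2,-3,1)=1, clip(3,-3,1)=1, clip(4,-3,1)=1, clip(0,-3,1)=0 -> [1, 1, 1, 1, 1, 0]
Output sum: 5

Answer: 5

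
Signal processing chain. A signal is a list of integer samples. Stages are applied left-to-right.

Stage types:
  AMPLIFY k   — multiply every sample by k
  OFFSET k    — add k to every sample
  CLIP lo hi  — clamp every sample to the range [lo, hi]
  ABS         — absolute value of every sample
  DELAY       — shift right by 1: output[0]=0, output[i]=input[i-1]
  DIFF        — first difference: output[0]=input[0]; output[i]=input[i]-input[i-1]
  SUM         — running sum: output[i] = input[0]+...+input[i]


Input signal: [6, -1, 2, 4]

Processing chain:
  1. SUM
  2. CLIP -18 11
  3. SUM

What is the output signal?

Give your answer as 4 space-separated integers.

Answer: 6 11 18 29

Derivation:
Input: [6, -1, 2, 4]
Stage 1 (SUM): sum[0..0]=6, sum[0..1]=5, sum[0..2]=7, sum[0..3]=11 -> [6, 5, 7, 11]
Stage 2 (CLIP -18 11): clip(6,-18,11)=6, clip(5,-18,11)=5, clip(7,-18,11)=7, clip(11,-18,11)=11 -> [6, 5, 7, 11]
Stage 3 (SUM): sum[0..0]=6, sum[0..1]=11, sum[0..2]=18, sum[0..3]=29 -> [6, 11, 18, 29]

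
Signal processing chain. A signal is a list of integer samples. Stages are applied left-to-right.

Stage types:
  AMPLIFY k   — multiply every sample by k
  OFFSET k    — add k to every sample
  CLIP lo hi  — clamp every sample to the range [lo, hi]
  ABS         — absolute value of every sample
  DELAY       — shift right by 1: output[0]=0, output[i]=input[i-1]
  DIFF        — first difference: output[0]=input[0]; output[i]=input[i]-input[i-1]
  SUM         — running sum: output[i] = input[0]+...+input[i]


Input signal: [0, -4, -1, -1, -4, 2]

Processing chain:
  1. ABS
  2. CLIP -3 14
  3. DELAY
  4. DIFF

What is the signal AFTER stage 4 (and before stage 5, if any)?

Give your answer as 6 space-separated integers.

Answer: 0 0 4 -3 0 3

Derivation:
Input: [0, -4, -1, -1, -4, 2]
Stage 1 (ABS): |0|=0, |-4|=4, |-1|=1, |-1|=1, |-4|=4, |2|=2 -> [0, 4, 1, 1, 4, 2]
Stage 2 (CLIP -3 14): clip(0,-3,14)=0, clip(4,-3,14)=4, clip(1,-3,14)=1, clip(1,-3,14)=1, clip(4,-3,14)=4, clip(2,-3,14)=2 -> [0, 4, 1, 1, 4, 2]
Stage 3 (DELAY): [0, 0, 4, 1, 1, 4] = [0, 0, 4, 1, 1, 4] -> [0, 0, 4, 1, 1, 4]
Stage 4 (DIFF): s[0]=0, 0-0=0, 4-0=4, 1-4=-3, 1-1=0, 4-1=3 -> [0, 0, 4, -3, 0, 3]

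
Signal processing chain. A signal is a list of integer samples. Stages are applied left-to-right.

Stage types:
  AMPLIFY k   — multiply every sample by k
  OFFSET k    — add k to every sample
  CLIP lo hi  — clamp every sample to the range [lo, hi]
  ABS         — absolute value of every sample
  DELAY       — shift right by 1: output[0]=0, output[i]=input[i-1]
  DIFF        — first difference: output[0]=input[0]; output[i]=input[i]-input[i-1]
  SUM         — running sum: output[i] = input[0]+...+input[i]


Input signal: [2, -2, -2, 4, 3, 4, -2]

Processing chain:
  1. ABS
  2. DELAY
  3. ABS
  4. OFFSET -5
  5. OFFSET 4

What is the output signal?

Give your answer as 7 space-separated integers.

Input: [2, -2, -2, 4, 3, 4, -2]
Stage 1 (ABS): |2|=2, |-2|=2, |-2|=2, |4|=4, |3|=3, |4|=4, |-2|=2 -> [2, 2, 2, 4, 3, 4, 2]
Stage 2 (DELAY): [0, 2, 2, 2, 4, 3, 4] = [0, 2, 2, 2, 4, 3, 4] -> [0, 2, 2, 2, 4, 3, 4]
Stage 3 (ABS): |0|=0, |2|=2, |2|=2, |2|=2, |4|=4, |3|=3, |4|=4 -> [0, 2, 2, 2, 4, 3, 4]
Stage 4 (OFFSET -5): 0+-5=-5, 2+-5=-3, 2+-5=-3, 2+-5=-3, 4+-5=-1, 3+-5=-2, 4+-5=-1 -> [-5, -3, -3, -3, -1, -2, -1]
Stage 5 (OFFSET 4): -5+4=-1, -3+4=1, -3+4=1, -3+4=1, -1+4=3, -2+4=2, -1+4=3 -> [-1, 1, 1, 1, 3, 2, 3]

Answer: -1 1 1 1 3 2 3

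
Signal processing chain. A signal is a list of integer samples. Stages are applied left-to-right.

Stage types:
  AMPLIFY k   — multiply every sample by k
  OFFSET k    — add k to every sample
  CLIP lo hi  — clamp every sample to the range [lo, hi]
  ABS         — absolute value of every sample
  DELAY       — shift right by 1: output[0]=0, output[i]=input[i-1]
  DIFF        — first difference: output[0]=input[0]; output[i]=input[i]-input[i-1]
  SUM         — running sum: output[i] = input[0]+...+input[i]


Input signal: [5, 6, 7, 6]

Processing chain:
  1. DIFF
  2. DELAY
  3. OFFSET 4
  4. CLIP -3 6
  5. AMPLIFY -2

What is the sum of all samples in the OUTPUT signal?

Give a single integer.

Answer: -40

Derivation:
Input: [5, 6, 7, 6]
Stage 1 (DIFF): s[0]=5, 6-5=1, 7-6=1, 6-7=-1 -> [5, 1, 1, -1]
Stage 2 (DELAY): [0, 5, 1, 1] = [0, 5, 1, 1] -> [0, 5, 1, 1]
Stage 3 (OFFSET 4): 0+4=4, 5+4=9, 1+4=5, 1+4=5 -> [4, 9, 5, 5]
Stage 4 (CLIP -3 6): clip(4,-3,6)=4, clip(9,-3,6)=6, clip(5,-3,6)=5, clip(5,-3,6)=5 -> [4, 6, 5, 5]
Stage 5 (AMPLIFY -2): 4*-2=-8, 6*-2=-12, 5*-2=-10, 5*-2=-10 -> [-8, -12, -10, -10]
Output sum: -40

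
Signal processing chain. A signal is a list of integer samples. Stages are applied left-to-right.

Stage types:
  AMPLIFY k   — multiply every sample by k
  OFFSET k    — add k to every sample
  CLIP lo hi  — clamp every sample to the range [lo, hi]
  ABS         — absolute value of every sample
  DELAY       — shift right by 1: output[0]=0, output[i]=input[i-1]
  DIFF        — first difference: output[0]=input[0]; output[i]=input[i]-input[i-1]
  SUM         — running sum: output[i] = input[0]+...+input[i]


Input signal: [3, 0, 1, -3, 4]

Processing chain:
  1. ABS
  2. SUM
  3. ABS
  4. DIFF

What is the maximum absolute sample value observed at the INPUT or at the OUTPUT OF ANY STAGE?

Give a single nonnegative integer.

Input: [3, 0, 1, -3, 4] (max |s|=4)
Stage 1 (ABS): |3|=3, |0|=0, |1|=1, |-3|=3, |4|=4 -> [3, 0, 1, 3, 4] (max |s|=4)
Stage 2 (SUM): sum[0..0]=3, sum[0..1]=3, sum[0..2]=4, sum[0..3]=7, sum[0..4]=11 -> [3, 3, 4, 7, 11] (max |s|=11)
Stage 3 (ABS): |3|=3, |3|=3, |4|=4, |7|=7, |11|=11 -> [3, 3, 4, 7, 11] (max |s|=11)
Stage 4 (DIFF): s[0]=3, 3-3=0, 4-3=1, 7-4=3, 11-7=4 -> [3, 0, 1, 3, 4] (max |s|=4)
Overall max amplitude: 11

Answer: 11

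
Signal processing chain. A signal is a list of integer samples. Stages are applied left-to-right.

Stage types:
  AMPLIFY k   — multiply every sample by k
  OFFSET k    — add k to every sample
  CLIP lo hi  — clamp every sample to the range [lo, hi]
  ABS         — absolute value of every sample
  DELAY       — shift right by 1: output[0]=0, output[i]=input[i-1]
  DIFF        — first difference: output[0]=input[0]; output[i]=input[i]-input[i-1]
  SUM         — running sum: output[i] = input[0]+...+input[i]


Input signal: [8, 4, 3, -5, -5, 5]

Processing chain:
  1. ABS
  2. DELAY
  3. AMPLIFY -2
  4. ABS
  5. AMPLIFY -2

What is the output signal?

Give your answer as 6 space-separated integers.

Answer: 0 -32 -16 -12 -20 -20

Derivation:
Input: [8, 4, 3, -5, -5, 5]
Stage 1 (ABS): |8|=8, |4|=4, |3|=3, |-5|=5, |-5|=5, |5|=5 -> [8, 4, 3, 5, 5, 5]
Stage 2 (DELAY): [0, 8, 4, 3, 5, 5] = [0, 8, 4, 3, 5, 5] -> [0, 8, 4, 3, 5, 5]
Stage 3 (AMPLIFY -2): 0*-2=0, 8*-2=-16, 4*-2=-8, 3*-2=-6, 5*-2=-10, 5*-2=-10 -> [0, -16, -8, -6, -10, -10]
Stage 4 (ABS): |0|=0, |-16|=16, |-8|=8, |-6|=6, |-10|=10, |-10|=10 -> [0, 16, 8, 6, 10, 10]
Stage 5 (AMPLIFY -2): 0*-2=0, 16*-2=-32, 8*-2=-16, 6*-2=-12, 10*-2=-20, 10*-2=-20 -> [0, -32, -16, -12, -20, -20]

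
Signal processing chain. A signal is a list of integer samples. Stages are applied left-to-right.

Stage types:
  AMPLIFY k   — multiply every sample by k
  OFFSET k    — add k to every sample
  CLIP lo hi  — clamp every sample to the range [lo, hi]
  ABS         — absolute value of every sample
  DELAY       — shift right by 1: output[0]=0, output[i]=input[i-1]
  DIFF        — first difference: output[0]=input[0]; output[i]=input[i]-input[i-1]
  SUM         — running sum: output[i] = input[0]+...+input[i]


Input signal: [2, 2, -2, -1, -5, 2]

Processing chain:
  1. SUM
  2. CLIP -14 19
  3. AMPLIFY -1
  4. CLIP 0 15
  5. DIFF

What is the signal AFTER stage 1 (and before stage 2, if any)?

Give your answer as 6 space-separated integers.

Answer: 2 4 2 1 -4 -2

Derivation:
Input: [2, 2, -2, -1, -5, 2]
Stage 1 (SUM): sum[0..0]=2, sum[0..1]=4, sum[0..2]=2, sum[0..3]=1, sum[0..4]=-4, sum[0..5]=-2 -> [2, 4, 2, 1, -4, -2]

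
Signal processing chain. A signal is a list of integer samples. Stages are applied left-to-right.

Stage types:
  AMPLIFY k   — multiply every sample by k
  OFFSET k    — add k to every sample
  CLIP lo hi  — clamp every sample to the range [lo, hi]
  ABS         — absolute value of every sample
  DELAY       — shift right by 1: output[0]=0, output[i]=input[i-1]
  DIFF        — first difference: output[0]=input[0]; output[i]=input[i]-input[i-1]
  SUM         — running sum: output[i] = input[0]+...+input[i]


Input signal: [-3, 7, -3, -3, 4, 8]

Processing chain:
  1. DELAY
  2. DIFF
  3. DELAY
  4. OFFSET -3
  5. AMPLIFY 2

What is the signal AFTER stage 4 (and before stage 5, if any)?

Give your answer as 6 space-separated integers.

Input: [-3, 7, -3, -3, 4, 8]
Stage 1 (DELAY): [0, -3, 7, -3, -3, 4] = [0, -3, 7, -3, -3, 4] -> [0, -3, 7, -3, -3, 4]
Stage 2 (DIFF): s[0]=0, -3-0=-3, 7--3=10, -3-7=-10, -3--3=0, 4--3=7 -> [0, -3, 10, -10, 0, 7]
Stage 3 (DELAY): [0, 0, -3, 10, -10, 0] = [0, 0, -3, 10, -10, 0] -> [0, 0, -3, 10, -10, 0]
Stage 4 (OFFSET -3): 0+-3=-3, 0+-3=-3, -3+-3=-6, 10+-3=7, -10+-3=-13, 0+-3=-3 -> [-3, -3, -6, 7, -13, -3]

Answer: -3 -3 -6 7 -13 -3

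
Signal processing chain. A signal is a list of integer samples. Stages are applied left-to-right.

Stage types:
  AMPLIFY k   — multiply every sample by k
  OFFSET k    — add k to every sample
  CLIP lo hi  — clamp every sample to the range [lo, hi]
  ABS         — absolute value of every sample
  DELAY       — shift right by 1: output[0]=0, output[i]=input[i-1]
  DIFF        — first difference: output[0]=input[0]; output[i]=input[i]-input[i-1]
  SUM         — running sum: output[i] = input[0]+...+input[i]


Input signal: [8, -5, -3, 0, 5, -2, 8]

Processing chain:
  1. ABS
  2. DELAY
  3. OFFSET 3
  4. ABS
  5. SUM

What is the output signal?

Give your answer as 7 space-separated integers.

Answer: 3 14 22 28 31 39 44

Derivation:
Input: [8, -5, -3, 0, 5, -2, 8]
Stage 1 (ABS): |8|=8, |-5|=5, |-3|=3, |0|=0, |5|=5, |-2|=2, |8|=8 -> [8, 5, 3, 0, 5, 2, 8]
Stage 2 (DELAY): [0, 8, 5, 3, 0, 5, 2] = [0, 8, 5, 3, 0, 5, 2] -> [0, 8, 5, 3, 0, 5, 2]
Stage 3 (OFFSET 3): 0+3=3, 8+3=11, 5+3=8, 3+3=6, 0+3=3, 5+3=8, 2+3=5 -> [3, 11, 8, 6, 3, 8, 5]
Stage 4 (ABS): |3|=3, |11|=11, |8|=8, |6|=6, |3|=3, |8|=8, |5|=5 -> [3, 11, 8, 6, 3, 8, 5]
Stage 5 (SUM): sum[0..0]=3, sum[0..1]=14, sum[0..2]=22, sum[0..3]=28, sum[0..4]=31, sum[0..5]=39, sum[0..6]=44 -> [3, 14, 22, 28, 31, 39, 44]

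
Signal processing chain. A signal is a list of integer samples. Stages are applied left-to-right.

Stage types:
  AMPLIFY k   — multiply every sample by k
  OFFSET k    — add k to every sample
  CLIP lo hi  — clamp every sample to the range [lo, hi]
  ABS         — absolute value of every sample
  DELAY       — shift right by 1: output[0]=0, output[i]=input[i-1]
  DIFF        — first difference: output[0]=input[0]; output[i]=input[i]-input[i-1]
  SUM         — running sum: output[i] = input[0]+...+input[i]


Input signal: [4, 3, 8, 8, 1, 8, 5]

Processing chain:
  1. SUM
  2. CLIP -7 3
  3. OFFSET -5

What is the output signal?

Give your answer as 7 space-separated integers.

Answer: -2 -2 -2 -2 -2 -2 -2

Derivation:
Input: [4, 3, 8, 8, 1, 8, 5]
Stage 1 (SUM): sum[0..0]=4, sum[0..1]=7, sum[0..2]=15, sum[0..3]=23, sum[0..4]=24, sum[0..5]=32, sum[0..6]=37 -> [4, 7, 15, 23, 24, 32, 37]
Stage 2 (CLIP -7 3): clip(4,-7,3)=3, clip(7,-7,3)=3, clip(15,-7,3)=3, clip(23,-7,3)=3, clip(24,-7,3)=3, clip(32,-7,3)=3, clip(37,-7,3)=3 -> [3, 3, 3, 3, 3, 3, 3]
Stage 3 (OFFSET -5): 3+-5=-2, 3+-5=-2, 3+-5=-2, 3+-5=-2, 3+-5=-2, 3+-5=-2, 3+-5=-2 -> [-2, -2, -2, -2, -2, -2, -2]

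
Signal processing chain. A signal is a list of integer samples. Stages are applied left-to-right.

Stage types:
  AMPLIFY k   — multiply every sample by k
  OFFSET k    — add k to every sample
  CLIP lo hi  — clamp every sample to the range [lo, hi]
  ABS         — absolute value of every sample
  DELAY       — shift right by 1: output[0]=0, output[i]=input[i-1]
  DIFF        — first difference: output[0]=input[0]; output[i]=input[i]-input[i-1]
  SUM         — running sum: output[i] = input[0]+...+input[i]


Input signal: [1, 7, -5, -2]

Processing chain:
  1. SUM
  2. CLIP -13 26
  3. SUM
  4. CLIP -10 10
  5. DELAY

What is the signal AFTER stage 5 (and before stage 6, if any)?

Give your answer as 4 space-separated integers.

Answer: 0 1 9 10

Derivation:
Input: [1, 7, -5, -2]
Stage 1 (SUM): sum[0..0]=1, sum[0..1]=8, sum[0..2]=3, sum[0..3]=1 -> [1, 8, 3, 1]
Stage 2 (CLIP -13 26): clip(1,-13,26)=1, clip(8,-13,26)=8, clip(3,-13,26)=3, clip(1,-13,26)=1 -> [1, 8, 3, 1]
Stage 3 (SUM): sum[0..0]=1, sum[0..1]=9, sum[0..2]=12, sum[0..3]=13 -> [1, 9, 12, 13]
Stage 4 (CLIP -10 10): clip(1,-10,10)=1, clip(9,-10,10)=9, clip(12,-10,10)=10, clip(13,-10,10)=10 -> [1, 9, 10, 10]
Stage 5 (DELAY): [0, 1, 9, 10] = [0, 1, 9, 10] -> [0, 1, 9, 10]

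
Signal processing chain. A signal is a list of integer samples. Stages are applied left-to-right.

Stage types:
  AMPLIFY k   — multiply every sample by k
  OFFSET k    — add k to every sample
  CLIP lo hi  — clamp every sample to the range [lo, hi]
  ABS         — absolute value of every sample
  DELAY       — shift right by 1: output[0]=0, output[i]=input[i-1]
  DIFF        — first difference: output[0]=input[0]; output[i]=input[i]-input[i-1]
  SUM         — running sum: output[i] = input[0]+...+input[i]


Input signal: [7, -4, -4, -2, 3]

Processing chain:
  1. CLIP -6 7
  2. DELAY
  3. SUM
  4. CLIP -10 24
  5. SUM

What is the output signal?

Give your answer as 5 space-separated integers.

Answer: 0 7 10 9 6

Derivation:
Input: [7, -4, -4, -2, 3]
Stage 1 (CLIP -6 7): clip(7,-6,7)=7, clip(-4,-6,7)=-4, clip(-4,-6,7)=-4, clip(-2,-6,7)=-2, clip(3,-6,7)=3 -> [7, -4, -4, -2, 3]
Stage 2 (DELAY): [0, 7, -4, -4, -2] = [0, 7, -4, -4, -2] -> [0, 7, -4, -4, -2]
Stage 3 (SUM): sum[0..0]=0, sum[0..1]=7, sum[0..2]=3, sum[0..3]=-1, sum[0..4]=-3 -> [0, 7, 3, -1, -3]
Stage 4 (CLIP -10 24): clip(0,-10,24)=0, clip(7,-10,24)=7, clip(3,-10,24)=3, clip(-1,-10,24)=-1, clip(-3,-10,24)=-3 -> [0, 7, 3, -1, -3]
Stage 5 (SUM): sum[0..0]=0, sum[0..1]=7, sum[0..2]=10, sum[0..3]=9, sum[0..4]=6 -> [0, 7, 10, 9, 6]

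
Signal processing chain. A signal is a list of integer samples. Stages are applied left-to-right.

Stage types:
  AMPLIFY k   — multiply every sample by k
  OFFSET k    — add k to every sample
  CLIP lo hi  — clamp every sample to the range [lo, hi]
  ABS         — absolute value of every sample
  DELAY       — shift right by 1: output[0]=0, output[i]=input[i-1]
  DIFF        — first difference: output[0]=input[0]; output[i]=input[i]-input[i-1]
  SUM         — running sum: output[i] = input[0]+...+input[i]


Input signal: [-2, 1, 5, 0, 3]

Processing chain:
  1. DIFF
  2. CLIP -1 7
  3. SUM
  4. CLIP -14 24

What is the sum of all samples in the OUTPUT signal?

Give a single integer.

Answer: 20

Derivation:
Input: [-2, 1, 5, 0, 3]
Stage 1 (DIFF): s[0]=-2, 1--2=3, 5-1=4, 0-5=-5, 3-0=3 -> [-2, 3, 4, -5, 3]
Stage 2 (CLIP -1 7): clip(-2,-1,7)=-1, clip(3,-1,7)=3, clip(4,-1,7)=4, clip(-5,-1,7)=-1, clip(3,-1,7)=3 -> [-1, 3, 4, -1, 3]
Stage 3 (SUM): sum[0..0]=-1, sum[0..1]=2, sum[0..2]=6, sum[0..3]=5, sum[0..4]=8 -> [-1, 2, 6, 5, 8]
Stage 4 (CLIP -14 24): clip(-1,-14,24)=-1, clip(2,-14,24)=2, clip(6,-14,24)=6, clip(5,-14,24)=5, clip(8,-14,24)=8 -> [-1, 2, 6, 5, 8]
Output sum: 20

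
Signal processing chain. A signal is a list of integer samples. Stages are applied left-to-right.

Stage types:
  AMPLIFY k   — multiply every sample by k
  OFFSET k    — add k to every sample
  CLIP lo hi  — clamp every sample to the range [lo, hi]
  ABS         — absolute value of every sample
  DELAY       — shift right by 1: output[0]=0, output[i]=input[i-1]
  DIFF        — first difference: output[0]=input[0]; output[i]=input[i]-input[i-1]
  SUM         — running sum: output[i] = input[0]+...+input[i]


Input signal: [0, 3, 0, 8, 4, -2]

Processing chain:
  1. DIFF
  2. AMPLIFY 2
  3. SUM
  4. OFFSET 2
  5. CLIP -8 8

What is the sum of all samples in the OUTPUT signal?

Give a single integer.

Input: [0, 3, 0, 8, 4, -2]
Stage 1 (DIFF): s[0]=0, 3-0=3, 0-3=-3, 8-0=8, 4-8=-4, -2-4=-6 -> [0, 3, -3, 8, -4, -6]
Stage 2 (AMPLIFY 2): 0*2=0, 3*2=6, -3*2=-6, 8*2=16, -4*2=-8, -6*2=-12 -> [0, 6, -6, 16, -8, -12]
Stage 3 (SUM): sum[0..0]=0, sum[0..1]=6, sum[0..2]=0, sum[0..3]=16, sum[0..4]=8, sum[0..5]=-4 -> [0, 6, 0, 16, 8, -4]
Stage 4 (OFFSET 2): 0+2=2, 6+2=8, 0+2=2, 16+2=18, 8+2=10, -4+2=-2 -> [2, 8, 2, 18, 10, -2]
Stage 5 (CLIP -8 8): clip(2,-8,8)=2, clip(8,-8,8)=8, clip(2,-8,8)=2, clip(18,-8,8)=8, clip(10,-8,8)=8, clip(-2,-8,8)=-2 -> [2, 8, 2, 8, 8, -2]
Output sum: 26

Answer: 26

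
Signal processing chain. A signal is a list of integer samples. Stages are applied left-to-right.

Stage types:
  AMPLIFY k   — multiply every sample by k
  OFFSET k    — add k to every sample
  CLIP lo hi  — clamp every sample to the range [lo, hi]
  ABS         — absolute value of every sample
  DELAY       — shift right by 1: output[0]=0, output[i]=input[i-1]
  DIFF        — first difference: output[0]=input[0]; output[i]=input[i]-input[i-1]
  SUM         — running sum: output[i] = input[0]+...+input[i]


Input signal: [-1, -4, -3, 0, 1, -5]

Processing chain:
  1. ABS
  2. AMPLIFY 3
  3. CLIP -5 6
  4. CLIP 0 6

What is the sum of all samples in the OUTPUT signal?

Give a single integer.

Answer: 24

Derivation:
Input: [-1, -4, -3, 0, 1, -5]
Stage 1 (ABS): |-1|=1, |-4|=4, |-3|=3, |0|=0, |1|=1, |-5|=5 -> [1, 4, 3, 0, 1, 5]
Stage 2 (AMPLIFY 3): 1*3=3, 4*3=12, 3*3=9, 0*3=0, 1*3=3, 5*3=15 -> [3, 12, 9, 0, 3, 15]
Stage 3 (CLIP -5 6): clip(3,-5,6)=3, clip(12,-5,6)=6, clip(9,-5,6)=6, clip(0,-5,6)=0, clip(3,-5,6)=3, clip(15,-5,6)=6 -> [3, 6, 6, 0, 3, 6]
Stage 4 (CLIP 0 6): clip(3,0,6)=3, clip(6,0,6)=6, clip(6,0,6)=6, clip(0,0,6)=0, clip(3,0,6)=3, clip(6,0,6)=6 -> [3, 6, 6, 0, 3, 6]
Output sum: 24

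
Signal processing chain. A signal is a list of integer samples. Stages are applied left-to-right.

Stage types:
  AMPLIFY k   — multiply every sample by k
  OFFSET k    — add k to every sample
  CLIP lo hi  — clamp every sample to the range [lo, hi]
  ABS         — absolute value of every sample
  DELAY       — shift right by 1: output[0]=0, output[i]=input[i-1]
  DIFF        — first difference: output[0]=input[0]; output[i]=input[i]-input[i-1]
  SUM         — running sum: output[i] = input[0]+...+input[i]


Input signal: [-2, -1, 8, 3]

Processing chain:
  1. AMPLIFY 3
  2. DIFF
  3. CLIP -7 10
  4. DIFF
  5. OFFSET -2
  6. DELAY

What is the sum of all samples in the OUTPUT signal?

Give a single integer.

Answer: 4

Derivation:
Input: [-2, -1, 8, 3]
Stage 1 (AMPLIFY 3): -2*3=-6, -1*3=-3, 8*3=24, 3*3=9 -> [-6, -3, 24, 9]
Stage 2 (DIFF): s[0]=-6, -3--6=3, 24--3=27, 9-24=-15 -> [-6, 3, 27, -15]
Stage 3 (CLIP -7 10): clip(-6,-7,10)=-6, clip(3,-7,10)=3, clip(27,-7,10)=10, clip(-15,-7,10)=-7 -> [-6, 3, 10, -7]
Stage 4 (DIFF): s[0]=-6, 3--6=9, 10-3=7, -7-10=-17 -> [-6, 9, 7, -17]
Stage 5 (OFFSET -2): -6+-2=-8, 9+-2=7, 7+-2=5, -17+-2=-19 -> [-8, 7, 5, -19]
Stage 6 (DELAY): [0, -8, 7, 5] = [0, -8, 7, 5] -> [0, -8, 7, 5]
Output sum: 4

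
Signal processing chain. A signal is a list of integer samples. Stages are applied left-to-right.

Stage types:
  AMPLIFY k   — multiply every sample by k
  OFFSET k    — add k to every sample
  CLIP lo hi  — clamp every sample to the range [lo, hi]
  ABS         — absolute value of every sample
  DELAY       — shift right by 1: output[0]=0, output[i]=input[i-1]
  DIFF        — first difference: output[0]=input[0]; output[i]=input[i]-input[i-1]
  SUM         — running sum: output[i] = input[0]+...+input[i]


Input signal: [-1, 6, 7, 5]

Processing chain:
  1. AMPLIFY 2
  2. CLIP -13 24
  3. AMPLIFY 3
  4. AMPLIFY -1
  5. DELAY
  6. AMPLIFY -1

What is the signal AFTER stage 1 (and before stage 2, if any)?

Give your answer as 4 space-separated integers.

Input: [-1, 6, 7, 5]
Stage 1 (AMPLIFY 2): -1*2=-2, 6*2=12, 7*2=14, 5*2=10 -> [-2, 12, 14, 10]

Answer: -2 12 14 10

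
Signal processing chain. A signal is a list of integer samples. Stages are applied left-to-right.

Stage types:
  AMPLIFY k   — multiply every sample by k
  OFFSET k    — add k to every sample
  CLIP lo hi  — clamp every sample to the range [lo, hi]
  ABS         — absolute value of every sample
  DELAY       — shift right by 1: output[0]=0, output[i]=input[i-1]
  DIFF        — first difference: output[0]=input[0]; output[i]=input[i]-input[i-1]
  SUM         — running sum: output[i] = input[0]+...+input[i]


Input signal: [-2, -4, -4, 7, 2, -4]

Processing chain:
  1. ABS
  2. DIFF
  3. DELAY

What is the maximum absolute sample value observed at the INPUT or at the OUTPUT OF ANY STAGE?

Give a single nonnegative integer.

Input: [-2, -4, -4, 7, 2, -4] (max |s|=7)
Stage 1 (ABS): |-2|=2, |-4|=4, |-4|=4, |7|=7, |2|=2, |-4|=4 -> [2, 4, 4, 7, 2, 4] (max |s|=7)
Stage 2 (DIFF): s[0]=2, 4-2=2, 4-4=0, 7-4=3, 2-7=-5, 4-2=2 -> [2, 2, 0, 3, -5, 2] (max |s|=5)
Stage 3 (DELAY): [0, 2, 2, 0, 3, -5] = [0, 2, 2, 0, 3, -5] -> [0, 2, 2, 0, 3, -5] (max |s|=5)
Overall max amplitude: 7

Answer: 7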